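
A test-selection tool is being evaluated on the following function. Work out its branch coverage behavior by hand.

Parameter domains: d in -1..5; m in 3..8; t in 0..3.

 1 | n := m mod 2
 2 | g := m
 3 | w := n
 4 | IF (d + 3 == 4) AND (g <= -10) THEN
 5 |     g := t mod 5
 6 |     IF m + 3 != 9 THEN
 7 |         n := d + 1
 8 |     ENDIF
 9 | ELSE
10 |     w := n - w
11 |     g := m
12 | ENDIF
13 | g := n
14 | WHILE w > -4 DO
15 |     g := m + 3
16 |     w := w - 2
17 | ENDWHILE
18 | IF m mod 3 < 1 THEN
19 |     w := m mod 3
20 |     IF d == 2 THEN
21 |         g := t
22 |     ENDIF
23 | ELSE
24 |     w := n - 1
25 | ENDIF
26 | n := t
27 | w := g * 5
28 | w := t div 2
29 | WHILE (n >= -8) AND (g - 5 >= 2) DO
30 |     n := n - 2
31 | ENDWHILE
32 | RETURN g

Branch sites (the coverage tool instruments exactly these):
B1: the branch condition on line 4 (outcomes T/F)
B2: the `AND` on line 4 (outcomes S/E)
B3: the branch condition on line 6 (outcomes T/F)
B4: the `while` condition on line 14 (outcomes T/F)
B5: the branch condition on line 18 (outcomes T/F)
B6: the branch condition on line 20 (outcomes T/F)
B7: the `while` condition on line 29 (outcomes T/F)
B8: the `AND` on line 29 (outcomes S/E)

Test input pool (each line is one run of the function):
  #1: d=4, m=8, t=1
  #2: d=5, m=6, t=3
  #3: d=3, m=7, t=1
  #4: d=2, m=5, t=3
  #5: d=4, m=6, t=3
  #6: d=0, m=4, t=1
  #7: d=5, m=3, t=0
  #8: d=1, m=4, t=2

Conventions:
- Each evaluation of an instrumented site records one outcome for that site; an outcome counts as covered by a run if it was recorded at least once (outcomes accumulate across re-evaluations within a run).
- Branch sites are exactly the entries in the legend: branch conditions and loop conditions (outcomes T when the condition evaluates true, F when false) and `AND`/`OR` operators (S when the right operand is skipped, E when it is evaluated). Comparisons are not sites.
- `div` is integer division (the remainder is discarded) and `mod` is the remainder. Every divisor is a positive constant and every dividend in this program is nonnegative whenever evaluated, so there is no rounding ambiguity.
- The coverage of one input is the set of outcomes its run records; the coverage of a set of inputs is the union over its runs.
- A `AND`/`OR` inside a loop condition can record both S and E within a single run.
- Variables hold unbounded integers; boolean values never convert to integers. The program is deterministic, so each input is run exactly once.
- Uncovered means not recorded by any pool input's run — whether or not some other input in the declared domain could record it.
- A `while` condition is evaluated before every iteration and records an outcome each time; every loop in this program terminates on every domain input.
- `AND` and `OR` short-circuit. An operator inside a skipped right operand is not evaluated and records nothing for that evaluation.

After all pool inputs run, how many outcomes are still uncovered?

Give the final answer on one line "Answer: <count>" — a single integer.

input #1, d=4, m=8, t=1: events B2->S, B1->F, B4->T, B4->T, B4->F, B5->F, B8->E, B7->T, B8->E, B7->T, B8->E, B7->T, B8->E, B7->T, ...; outcomes B1=F, B2=S, B4=T, B4=F, B5=F, B7=T, B7=F, B8=S, B8=E
input #2, d=5, m=6, t=3: events B2->S, B1->F, B4->T, B4->T, B4->F, B5->T, B6->F, B8->E, B7->T, B8->E, B7->T, B8->E, B7->T, B8->E, ...; outcomes B1=F, B2=S, B4=T, B4=F, B5=T, B6=F, B7=T, B7=F, B8=S, B8=E
input #3, d=3, m=7, t=1: events B2->S, B1->F, B4->T, B4->T, B4->F, B5->F, B8->E, B7->T, B8->E, B7->T, B8->E, B7->T, B8->E, B7->T, ...; outcomes B1=F, B2=S, B4=T, B4=F, B5=F, B7=T, B7=F, B8=S, B8=E
input #4, d=2, m=5, t=3: events B2->S, B1->F, B4->T, B4->T, B4->F, B5->F, B8->E, B7->T, B8->E, B7->T, B8->E, B7->T, B8->E, B7->T, ...; outcomes B1=F, B2=S, B4=T, B4=F, B5=F, B7=T, B7=F, B8=S, B8=E
input #5, d=4, m=6, t=3: events B2->S, B1->F, B4->T, B4->T, B4->F, B5->T, B6->F, B8->E, B7->T, B8->E, B7->T, B8->E, B7->T, B8->E, ...; outcomes B1=F, B2=S, B4=T, B4=F, B5=T, B6=F, B7=T, B7=F, B8=S, B8=E
input #6, d=0, m=4, t=1: events B2->S, B1->F, B4->T, B4->T, B4->F, B5->F, B8->E, B7->T, B8->E, B7->T, B8->E, B7->T, B8->E, B7->T, ...; outcomes B1=F, B2=S, B4=T, B4=F, B5=F, B7=T, B7=F, B8=S, B8=E
input #7, d=5, m=3, t=0: events B2->S, B1->F, B4->T, B4->T, B4->F, B5->T, B6->F, B8->E, B7->F; outcomes B1=F, B2=S, B4=T, B4=F, B5=T, B6=F, B7=F, B8=E
input #8, d=1, m=4, t=2: events B2->E, B1->F, B4->T, B4->T, B4->F, B5->F, B8->E, B7->T, B8->E, B7->T, B8->E, B7->T, B8->E, B7->T, ...; outcomes B1=F, B2=E, B4=T, B4=F, B5=F, B7=T, B7=F, B8=S, B8=E
union over the pool: B1=F, B2=S, B2=E, B4=T, B4=F, B5=T, B5=F, B6=F, B7=T, B7=F, B8=S, B8=E
uncovered (4 of 16): B1=T, B3=T, B3=F, B6=T

Answer: 4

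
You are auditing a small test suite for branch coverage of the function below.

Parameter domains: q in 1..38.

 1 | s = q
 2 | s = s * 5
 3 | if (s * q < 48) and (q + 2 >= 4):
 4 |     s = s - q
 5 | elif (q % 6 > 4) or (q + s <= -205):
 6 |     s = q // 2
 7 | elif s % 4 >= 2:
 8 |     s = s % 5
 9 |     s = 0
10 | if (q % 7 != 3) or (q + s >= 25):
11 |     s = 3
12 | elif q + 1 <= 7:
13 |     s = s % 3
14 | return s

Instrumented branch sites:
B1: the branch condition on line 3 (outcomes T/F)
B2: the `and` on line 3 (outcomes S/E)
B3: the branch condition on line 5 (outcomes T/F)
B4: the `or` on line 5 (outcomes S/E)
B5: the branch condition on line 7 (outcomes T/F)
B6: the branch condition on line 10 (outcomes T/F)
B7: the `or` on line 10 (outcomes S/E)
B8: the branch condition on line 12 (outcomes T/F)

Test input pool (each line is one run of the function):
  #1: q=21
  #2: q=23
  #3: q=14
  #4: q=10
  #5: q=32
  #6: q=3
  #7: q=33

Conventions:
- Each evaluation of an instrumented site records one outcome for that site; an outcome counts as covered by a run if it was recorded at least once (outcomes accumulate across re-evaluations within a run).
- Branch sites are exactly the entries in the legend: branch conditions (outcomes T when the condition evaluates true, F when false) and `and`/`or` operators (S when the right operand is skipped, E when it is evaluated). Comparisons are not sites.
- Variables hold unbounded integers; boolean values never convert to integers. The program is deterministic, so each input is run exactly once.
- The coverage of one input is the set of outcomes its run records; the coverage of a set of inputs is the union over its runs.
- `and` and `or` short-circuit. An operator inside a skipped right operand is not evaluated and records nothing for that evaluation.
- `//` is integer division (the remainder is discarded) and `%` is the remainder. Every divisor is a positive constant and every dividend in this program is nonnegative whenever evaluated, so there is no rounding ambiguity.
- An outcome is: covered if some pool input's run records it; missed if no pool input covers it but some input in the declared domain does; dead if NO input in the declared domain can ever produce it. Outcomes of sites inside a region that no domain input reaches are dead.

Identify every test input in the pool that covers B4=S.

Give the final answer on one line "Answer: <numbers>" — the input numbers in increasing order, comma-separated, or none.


input #1 (q=21): never hits B4=S
input #2 (q=23): hits B4=S
input #3 (q=14): never hits B4=S
input #4 (q=10): never hits B4=S
input #5 (q=32): never hits B4=S
input #6 (q=3): never hits B4=S
input #7 (q=33): never hits B4=S
Answer: 2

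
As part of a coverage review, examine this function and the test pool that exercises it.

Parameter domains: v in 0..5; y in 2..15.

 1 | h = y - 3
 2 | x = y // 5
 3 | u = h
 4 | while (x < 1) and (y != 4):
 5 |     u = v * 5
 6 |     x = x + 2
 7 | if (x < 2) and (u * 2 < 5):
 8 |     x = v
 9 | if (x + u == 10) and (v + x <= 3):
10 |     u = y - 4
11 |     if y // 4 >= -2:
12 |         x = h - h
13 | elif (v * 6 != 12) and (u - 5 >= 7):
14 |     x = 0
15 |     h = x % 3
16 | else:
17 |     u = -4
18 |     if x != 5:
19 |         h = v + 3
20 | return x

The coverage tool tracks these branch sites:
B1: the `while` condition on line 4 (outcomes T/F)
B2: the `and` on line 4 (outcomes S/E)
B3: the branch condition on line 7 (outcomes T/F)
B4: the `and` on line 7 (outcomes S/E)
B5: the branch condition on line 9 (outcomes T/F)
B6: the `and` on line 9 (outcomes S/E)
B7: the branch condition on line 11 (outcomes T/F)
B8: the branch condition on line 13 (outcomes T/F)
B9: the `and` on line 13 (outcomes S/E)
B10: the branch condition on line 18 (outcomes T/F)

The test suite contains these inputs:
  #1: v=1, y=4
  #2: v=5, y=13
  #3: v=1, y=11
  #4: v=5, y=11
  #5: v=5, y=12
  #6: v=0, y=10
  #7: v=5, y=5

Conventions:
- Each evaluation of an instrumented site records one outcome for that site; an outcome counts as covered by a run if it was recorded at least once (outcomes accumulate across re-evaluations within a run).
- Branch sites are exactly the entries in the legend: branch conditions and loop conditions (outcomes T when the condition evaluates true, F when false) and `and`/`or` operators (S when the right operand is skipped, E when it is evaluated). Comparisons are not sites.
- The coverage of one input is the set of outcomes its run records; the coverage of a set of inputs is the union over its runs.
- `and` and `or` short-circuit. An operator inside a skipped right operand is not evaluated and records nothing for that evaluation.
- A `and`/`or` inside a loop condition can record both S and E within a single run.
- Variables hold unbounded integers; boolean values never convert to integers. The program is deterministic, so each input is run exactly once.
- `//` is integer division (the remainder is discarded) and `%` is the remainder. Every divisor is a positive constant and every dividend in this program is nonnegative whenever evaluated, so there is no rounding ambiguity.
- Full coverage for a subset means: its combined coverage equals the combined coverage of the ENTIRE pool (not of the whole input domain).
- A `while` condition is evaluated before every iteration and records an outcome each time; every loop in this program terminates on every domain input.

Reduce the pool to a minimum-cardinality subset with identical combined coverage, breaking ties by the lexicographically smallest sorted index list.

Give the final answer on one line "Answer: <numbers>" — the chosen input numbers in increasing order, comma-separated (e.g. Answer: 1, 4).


#1 (v=1, y=4) -> B2->E, B1->F, B4->E, B3->T, B6->S, B5->F, B9->E, B8->F, B10->T; covered: B1=F, B2=E, B3=T, B4=E, B5=F, B6=S, B8=F, B9=E, B10=T
#2 (v=5, y=13) -> B2->S, B1->F, B4->S, B3->F, B6->S, B5->F, B9->E, B8->F, B10->T; covered: B1=F, B2=S, B3=F, B4=S, B5=F, B6=S, B8=F, B9=E, B10=T
#3 (v=1, y=11) -> B2->S, B1->F, B4->S, B3->F, B6->E, B5->T, B7->T; covered: B1=F, B2=S, B3=F, B4=S, B5=T, B6=E, B7=T
#4 (v=5, y=11) -> B2->S, B1->F, B4->S, B3->F, B6->E, B5->F, B9->E, B8->F, B10->T; covered: B1=F, B2=S, B3=F, B4=S, B5=F, B6=E, B8=F, B9=E, B10=T
#5 (v=5, y=12) -> B2->S, B1->F, B4->S, B3->F, B6->S, B5->F, B9->E, B8->F, B10->T; covered: B1=F, B2=S, B3=F, B4=S, B5=F, B6=S, B8=F, B9=E, B10=T
#6 (v=0, y=10) -> B2->S, B1->F, B4->S, B3->F, B6->S, B5->F, B9->E, B8->F, B10->T; covered: B1=F, B2=S, B3=F, B4=S, B5=F, B6=S, B8=F, B9=E, B10=T
#7 (v=5, y=5) -> B2->S, B1->F, B4->E, B3->T, B6->S, B5->F, B9->E, B8->F, B10->F; covered: B1=F, B2=S, B3=T, B4=E, B5=F, B6=S, B8=F, B9=E, B10=F
together the pool reaches 16 outcomes: B1=F, B2=S, B2=E, B3=T, B3=F, B4=S, B4=E, B5=T, B5=F, B6=S, B6=E, B7=T, B8=F, B9=E, B10=T, B10=F
no size-1 subset reaches all 16 outcomes (best union: 9/16)
no size-2 subset reaches all 16 outcomes (best union: 15/16)
at size 3, {1, 3, 7} reaches all 16 outcomes; every lexicographically earlier size-3 subset fails
Answer: 1, 3, 7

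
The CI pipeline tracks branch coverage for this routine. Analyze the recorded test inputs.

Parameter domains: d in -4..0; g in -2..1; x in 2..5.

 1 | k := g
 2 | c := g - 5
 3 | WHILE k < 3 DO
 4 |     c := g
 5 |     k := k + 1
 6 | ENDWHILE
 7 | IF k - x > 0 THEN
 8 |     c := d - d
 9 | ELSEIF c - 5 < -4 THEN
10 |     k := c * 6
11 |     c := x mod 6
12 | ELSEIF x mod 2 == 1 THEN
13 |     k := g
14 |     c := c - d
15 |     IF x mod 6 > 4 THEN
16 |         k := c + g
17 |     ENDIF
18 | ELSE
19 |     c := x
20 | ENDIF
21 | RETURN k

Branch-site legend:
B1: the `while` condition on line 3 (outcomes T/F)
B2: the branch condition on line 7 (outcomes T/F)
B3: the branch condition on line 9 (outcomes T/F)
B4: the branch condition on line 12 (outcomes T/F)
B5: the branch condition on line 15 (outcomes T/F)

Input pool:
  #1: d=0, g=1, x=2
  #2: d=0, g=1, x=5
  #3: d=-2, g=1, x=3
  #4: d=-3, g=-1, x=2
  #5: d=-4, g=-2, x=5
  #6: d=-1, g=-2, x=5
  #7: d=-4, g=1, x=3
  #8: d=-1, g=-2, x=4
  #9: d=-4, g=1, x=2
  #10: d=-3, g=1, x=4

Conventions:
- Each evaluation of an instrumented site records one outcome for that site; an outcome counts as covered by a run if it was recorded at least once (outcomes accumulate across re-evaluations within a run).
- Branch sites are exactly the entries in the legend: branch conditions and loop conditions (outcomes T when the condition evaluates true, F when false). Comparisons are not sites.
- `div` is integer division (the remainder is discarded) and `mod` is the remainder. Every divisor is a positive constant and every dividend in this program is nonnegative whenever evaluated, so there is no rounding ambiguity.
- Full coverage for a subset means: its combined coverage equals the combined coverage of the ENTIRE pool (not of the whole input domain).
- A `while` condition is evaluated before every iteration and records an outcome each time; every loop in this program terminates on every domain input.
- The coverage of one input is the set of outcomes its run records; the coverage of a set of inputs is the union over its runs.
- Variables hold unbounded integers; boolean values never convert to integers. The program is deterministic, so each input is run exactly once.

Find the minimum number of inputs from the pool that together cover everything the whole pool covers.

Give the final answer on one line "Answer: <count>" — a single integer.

input #1 (d=0, g=1, x=2): events B1->T, B1->T, B1->F, B2->T; covers B1=T, B1=F, B2=T
input #2 (d=0, g=1, x=5): events B1->T, B1->T, B1->F, B2->F, B3->F, B4->T, B5->T; covers B1=T, B1=F, B2=F, B3=F, B4=T, B5=T
input #3 (d=-2, g=1, x=3): events B1->T, B1->T, B1->F, B2->F, B3->F, B4->T, B5->F; covers B1=T, B1=F, B2=F, B3=F, B4=T, B5=F
input #4 (d=-3, g=-1, x=2): events B1->T, B1->T, B1->T, B1->T, B1->F, B2->T; covers B1=T, B1=F, B2=T
input #5 (d=-4, g=-2, x=5): events B1->T, B1->T, B1->T, B1->T, B1->T, B1->F, B2->F, B3->T; covers B1=T, B1=F, B2=F, B3=T
input #6 (d=-1, g=-2, x=5): events B1->T, B1->T, B1->T, B1->T, B1->T, B1->F, B2->F, B3->T; covers B1=T, B1=F, B2=F, B3=T
input #7 (d=-4, g=1, x=3): events B1->T, B1->T, B1->F, B2->F, B3->F, B4->T, B5->F; covers B1=T, B1=F, B2=F, B3=F, B4=T, B5=F
input #8 (d=-1, g=-2, x=4): events B1->T, B1->T, B1->T, B1->T, B1->T, B1->F, B2->F, B3->T; covers B1=T, B1=F, B2=F, B3=T
input #9 (d=-4, g=1, x=2): events B1->T, B1->T, B1->F, B2->T; covers B1=T, B1=F, B2=T
input #10 (d=-3, g=1, x=4): events B1->T, B1->T, B1->F, B2->F, B3->F, B4->F; covers B1=T, B1=F, B2=F, B3=F, B4=F
together the pool reaches 10 outcomes: B1=T, B1=F, B2=T, B2=F, B3=T, B3=F, B4=T, B4=F, B5=T, B5=F
no size-1 subset reaches all 10 outcomes (best union: 6/10)
no size-2 subset reaches all 10 outcomes (best union: 7/10)
no size-3 subset reaches all 10 outcomes (best union: 8/10)
no size-4 subset reaches all 10 outcomes (best union: 9/10)
inputs {1, 2, 3, 5, 10} (size 5) cover everything; no size-5 subset with a lexicographically smaller index list covers all 10

Answer: 5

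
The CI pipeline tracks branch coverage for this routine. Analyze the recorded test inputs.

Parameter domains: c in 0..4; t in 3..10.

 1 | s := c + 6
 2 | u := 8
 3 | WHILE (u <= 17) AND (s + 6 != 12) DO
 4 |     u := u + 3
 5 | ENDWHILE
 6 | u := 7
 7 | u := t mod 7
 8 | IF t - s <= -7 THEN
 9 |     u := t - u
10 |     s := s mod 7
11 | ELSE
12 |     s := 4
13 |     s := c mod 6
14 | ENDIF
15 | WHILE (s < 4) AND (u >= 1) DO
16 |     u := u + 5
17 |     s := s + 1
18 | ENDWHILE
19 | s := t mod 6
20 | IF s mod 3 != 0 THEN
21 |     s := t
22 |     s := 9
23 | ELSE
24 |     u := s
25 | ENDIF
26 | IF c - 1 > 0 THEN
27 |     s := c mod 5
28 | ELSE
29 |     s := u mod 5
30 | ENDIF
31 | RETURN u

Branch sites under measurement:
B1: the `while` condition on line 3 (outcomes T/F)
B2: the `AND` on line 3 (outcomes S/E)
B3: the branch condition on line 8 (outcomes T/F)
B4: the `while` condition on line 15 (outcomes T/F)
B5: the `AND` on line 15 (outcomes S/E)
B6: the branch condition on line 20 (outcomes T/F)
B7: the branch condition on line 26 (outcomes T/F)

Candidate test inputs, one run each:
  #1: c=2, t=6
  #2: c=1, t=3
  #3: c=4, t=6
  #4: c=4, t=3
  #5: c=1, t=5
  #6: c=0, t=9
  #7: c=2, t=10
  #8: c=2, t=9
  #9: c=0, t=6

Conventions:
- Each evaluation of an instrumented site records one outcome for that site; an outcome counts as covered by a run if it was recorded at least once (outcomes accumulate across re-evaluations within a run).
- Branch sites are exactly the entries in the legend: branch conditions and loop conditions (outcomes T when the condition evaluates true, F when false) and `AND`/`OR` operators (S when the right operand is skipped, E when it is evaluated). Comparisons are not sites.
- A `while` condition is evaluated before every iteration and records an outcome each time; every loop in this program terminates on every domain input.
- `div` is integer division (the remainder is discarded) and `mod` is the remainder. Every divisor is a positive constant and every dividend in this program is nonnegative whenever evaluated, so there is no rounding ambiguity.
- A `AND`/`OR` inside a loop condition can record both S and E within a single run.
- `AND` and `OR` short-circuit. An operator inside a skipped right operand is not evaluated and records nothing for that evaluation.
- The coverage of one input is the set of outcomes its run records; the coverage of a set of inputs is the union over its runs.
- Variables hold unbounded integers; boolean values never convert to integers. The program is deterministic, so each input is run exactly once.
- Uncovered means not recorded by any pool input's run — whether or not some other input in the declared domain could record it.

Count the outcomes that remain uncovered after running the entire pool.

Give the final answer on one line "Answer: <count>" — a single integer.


test 1 (c=2, t=6) hits B1=T, B1=F, B2=S, B2=E, B3=F, B4=T, B4=F, B5=S, B5=E, B6=F, B7=T
test 2 (c=1, t=3) hits B1=T, B1=F, B2=S, B2=E, B3=F, B4=T, B4=F, B5=S, B5=E, B6=F, B7=F
test 3 (c=4, t=6) hits B1=T, B1=F, B2=S, B2=E, B3=F, B4=F, B5=S, B6=F, B7=T
test 4 (c=4, t=3) hits B1=T, B1=F, B2=S, B2=E, B3=T, B4=F, B5=E, B6=F, B7=T
test 5 (c=1, t=5) hits B1=T, B1=F, B2=S, B2=E, B3=F, B4=T, B4=F, B5=S, B5=E, B6=T, B7=F
test 6 (c=0, t=9) hits B1=F, B2=E, B3=F, B4=T, B4=F, B5=S, B5=E, B6=F, B7=F
test 7 (c=2, t=10) hits B1=T, B1=F, B2=S, B2=E, B3=F, B4=T, B4=F, B5=S, B5=E, B6=T, B7=T
test 8 (c=2, t=9) hits B1=T, B1=F, B2=S, B2=E, B3=F, B4=T, B4=F, B5=S, B5=E, B6=F, B7=T
test 9 (c=0, t=6) hits B1=F, B2=E, B3=F, B4=T, B4=F, B5=S, B5=E, B6=F, B7=F
union over the pool: B1=T, B1=F, B2=S, B2=E, B3=T, B3=F, B4=T, B4=F, B5=S, B5=E, B6=T, B6=F, B7=T, B7=F
uncovered (0 of 14): none
Answer: 0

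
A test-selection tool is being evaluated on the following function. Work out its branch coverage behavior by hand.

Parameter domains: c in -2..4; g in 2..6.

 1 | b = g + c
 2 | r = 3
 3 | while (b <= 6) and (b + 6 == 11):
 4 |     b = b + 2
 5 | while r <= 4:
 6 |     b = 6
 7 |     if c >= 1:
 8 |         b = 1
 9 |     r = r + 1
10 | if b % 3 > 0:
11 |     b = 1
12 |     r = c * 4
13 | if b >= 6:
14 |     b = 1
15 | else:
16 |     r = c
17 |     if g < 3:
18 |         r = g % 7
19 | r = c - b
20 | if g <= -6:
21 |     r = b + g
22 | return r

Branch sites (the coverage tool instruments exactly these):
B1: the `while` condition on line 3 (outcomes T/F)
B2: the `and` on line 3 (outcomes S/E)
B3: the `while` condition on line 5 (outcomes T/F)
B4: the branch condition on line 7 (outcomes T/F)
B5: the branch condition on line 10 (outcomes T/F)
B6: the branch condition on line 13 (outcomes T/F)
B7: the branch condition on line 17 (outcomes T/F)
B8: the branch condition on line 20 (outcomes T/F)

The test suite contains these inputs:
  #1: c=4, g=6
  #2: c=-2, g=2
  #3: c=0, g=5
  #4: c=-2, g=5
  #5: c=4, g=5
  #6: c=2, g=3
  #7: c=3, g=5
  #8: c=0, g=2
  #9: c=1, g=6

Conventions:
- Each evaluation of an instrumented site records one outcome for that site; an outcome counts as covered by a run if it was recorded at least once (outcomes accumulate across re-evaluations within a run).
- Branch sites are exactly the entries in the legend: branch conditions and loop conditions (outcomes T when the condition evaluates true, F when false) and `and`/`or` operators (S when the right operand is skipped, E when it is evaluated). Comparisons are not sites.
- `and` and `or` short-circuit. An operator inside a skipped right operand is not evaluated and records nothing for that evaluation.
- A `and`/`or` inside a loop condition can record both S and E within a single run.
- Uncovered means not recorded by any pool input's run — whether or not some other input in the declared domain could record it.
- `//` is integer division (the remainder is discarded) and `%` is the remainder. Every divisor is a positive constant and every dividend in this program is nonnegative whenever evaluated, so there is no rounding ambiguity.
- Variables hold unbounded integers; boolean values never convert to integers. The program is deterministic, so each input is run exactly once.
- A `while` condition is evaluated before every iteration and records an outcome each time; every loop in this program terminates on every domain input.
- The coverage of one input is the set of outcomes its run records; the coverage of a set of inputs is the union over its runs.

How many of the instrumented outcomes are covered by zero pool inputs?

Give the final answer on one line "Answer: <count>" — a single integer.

#1 (c=4, g=6) -> B2->S, B1->F, B3->T, B4->T, B3->T, B4->T, B3->F, B5->T, B6->F, B7->F, B8->F; covered: B1=F, B2=S, B3=T, B3=F, B4=T, B5=T, B6=F, B7=F, B8=F
#2 (c=-2, g=2) -> B2->E, B1->F, B3->T, B4->F, B3->T, B4->F, B3->F, B5->F, B6->T, B8->F; covered: B1=F, B2=E, B3=T, B3=F, B4=F, B5=F, B6=T, B8=F
#3 (c=0, g=5) -> B2->E, B1->T, B2->S, B1->F, B3->T, B4->F, B3->T, B4->F, B3->F, B5->F, B6->T, B8->F; covered: B1=T, B1=F, B2=S, B2=E, B3=T, B3=F, B4=F, B5=F, B6=T, B8=F
#4 (c=-2, g=5) -> B2->E, B1->F, B3->T, B4->F, B3->T, B4->F, B3->F, B5->F, B6->T, B8->F; covered: B1=F, B2=E, B3=T, B3=F, B4=F, B5=F, B6=T, B8=F
#5 (c=4, g=5) -> B2->S, B1->F, B3->T, B4->T, B3->T, B4->T, B3->F, B5->T, B6->F, B7->F, B8->F; covered: B1=F, B2=S, B3=T, B3=F, B4=T, B5=T, B6=F, B7=F, B8=F
#6 (c=2, g=3) -> B2->E, B1->T, B2->S, B1->F, B3->T, B4->T, B3->T, B4->T, B3->F, B5->T, B6->F, B7->F, B8->F; covered: B1=T, B1=F, B2=S, B2=E, B3=T, B3=F, B4=T, B5=T, B6=F, B7=F, B8=F
#7 (c=3, g=5) -> B2->S, B1->F, B3->T, B4->T, B3->T, B4->T, B3->F, B5->T, B6->F, B7->F, B8->F; covered: B1=F, B2=S, B3=T, B3=F, B4=T, B5=T, B6=F, B7=F, B8=F
#8 (c=0, g=2) -> B2->E, B1->F, B3->T, B4->F, B3->T, B4->F, B3->F, B5->F, B6->T, B8->F; covered: B1=F, B2=E, B3=T, B3=F, B4=F, B5=F, B6=T, B8=F
#9 (c=1, g=6) -> B2->S, B1->F, B3->T, B4->T, B3->T, B4->T, B3->F, B5->T, B6->F, B7->F, B8->F; covered: B1=F, B2=S, B3=T, B3=F, B4=T, B5=T, B6=F, B7=F, B8=F
union over the pool: B1=T, B1=F, B2=S, B2=E, B3=T, B3=F, B4=T, B4=F, B5=T, B5=F, B6=T, B6=F, B7=F, B8=F
uncovered (2 of 16): B7=T, B8=T

Answer: 2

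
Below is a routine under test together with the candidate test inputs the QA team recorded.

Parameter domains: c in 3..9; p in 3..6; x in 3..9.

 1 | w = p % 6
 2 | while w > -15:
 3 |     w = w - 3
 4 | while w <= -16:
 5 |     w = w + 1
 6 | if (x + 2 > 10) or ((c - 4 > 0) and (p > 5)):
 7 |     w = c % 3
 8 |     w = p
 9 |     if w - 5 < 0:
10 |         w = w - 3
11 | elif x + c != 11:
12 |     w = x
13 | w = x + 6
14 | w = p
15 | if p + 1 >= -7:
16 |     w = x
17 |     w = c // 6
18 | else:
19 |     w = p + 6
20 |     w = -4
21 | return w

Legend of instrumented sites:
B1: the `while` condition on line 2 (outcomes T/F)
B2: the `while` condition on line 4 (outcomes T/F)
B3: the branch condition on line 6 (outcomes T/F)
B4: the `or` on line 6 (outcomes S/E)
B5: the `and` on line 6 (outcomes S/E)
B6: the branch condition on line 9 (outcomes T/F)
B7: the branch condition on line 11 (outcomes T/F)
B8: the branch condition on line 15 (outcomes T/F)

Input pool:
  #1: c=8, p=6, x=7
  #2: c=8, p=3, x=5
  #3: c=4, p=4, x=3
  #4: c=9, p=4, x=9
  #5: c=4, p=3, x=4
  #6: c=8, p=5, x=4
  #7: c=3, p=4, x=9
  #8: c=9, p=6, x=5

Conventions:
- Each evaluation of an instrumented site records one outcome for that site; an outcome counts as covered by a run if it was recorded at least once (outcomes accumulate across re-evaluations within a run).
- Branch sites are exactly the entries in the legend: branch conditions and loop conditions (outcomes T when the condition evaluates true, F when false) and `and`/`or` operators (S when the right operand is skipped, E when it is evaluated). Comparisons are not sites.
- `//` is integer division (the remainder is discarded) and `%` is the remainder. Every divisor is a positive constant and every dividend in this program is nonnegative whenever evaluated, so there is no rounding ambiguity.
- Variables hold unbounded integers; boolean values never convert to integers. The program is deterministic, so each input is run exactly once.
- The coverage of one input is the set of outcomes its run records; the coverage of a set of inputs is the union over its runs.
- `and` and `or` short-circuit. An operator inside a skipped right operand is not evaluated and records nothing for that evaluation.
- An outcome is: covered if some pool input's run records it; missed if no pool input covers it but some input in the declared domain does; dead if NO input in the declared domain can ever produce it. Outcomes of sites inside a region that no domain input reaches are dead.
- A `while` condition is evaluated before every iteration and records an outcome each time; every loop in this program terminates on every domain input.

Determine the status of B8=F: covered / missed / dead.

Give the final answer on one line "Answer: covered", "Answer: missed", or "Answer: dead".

no pool input records B8=F
checking all 196 inputs in the declared domain: B8=F is never recorded -> dead

Answer: dead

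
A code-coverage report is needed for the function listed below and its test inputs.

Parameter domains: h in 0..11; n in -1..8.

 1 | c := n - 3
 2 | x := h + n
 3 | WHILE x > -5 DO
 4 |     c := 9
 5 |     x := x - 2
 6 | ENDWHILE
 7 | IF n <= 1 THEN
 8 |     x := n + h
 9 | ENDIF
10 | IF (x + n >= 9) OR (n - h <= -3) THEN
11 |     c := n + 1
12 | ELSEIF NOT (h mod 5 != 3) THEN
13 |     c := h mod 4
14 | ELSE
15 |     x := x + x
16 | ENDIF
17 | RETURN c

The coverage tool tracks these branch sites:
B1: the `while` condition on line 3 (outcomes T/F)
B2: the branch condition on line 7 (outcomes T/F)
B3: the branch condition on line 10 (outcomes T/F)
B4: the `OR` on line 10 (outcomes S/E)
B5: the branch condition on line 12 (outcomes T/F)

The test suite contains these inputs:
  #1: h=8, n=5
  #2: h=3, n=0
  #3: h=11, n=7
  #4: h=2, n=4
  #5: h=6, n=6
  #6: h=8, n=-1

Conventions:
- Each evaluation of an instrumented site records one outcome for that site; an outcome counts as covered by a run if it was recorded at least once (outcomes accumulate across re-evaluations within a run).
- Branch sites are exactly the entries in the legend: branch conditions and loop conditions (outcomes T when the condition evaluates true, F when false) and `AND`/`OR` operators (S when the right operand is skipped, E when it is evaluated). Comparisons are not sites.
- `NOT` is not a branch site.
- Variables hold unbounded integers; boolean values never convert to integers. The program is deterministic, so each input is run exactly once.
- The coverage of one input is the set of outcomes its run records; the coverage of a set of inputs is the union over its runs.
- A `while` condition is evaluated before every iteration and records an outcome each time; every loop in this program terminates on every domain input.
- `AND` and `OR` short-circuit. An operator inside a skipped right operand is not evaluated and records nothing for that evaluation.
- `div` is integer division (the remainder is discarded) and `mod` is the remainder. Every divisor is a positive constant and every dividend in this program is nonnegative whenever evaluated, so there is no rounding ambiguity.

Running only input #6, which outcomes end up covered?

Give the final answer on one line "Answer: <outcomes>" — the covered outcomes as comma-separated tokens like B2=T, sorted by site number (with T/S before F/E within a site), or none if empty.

Tracing the run of input #6 (h=8, n=-1):
  B1->T, B1->T, B1->T, B1->T, B1->T, B1->T, B1->F, B2->T, B4->E, B3->T
as a set, this run covers: B1=T, B1=F, B2=T, B3=T, B4=E

Answer: B1=T, B1=F, B2=T, B3=T, B4=E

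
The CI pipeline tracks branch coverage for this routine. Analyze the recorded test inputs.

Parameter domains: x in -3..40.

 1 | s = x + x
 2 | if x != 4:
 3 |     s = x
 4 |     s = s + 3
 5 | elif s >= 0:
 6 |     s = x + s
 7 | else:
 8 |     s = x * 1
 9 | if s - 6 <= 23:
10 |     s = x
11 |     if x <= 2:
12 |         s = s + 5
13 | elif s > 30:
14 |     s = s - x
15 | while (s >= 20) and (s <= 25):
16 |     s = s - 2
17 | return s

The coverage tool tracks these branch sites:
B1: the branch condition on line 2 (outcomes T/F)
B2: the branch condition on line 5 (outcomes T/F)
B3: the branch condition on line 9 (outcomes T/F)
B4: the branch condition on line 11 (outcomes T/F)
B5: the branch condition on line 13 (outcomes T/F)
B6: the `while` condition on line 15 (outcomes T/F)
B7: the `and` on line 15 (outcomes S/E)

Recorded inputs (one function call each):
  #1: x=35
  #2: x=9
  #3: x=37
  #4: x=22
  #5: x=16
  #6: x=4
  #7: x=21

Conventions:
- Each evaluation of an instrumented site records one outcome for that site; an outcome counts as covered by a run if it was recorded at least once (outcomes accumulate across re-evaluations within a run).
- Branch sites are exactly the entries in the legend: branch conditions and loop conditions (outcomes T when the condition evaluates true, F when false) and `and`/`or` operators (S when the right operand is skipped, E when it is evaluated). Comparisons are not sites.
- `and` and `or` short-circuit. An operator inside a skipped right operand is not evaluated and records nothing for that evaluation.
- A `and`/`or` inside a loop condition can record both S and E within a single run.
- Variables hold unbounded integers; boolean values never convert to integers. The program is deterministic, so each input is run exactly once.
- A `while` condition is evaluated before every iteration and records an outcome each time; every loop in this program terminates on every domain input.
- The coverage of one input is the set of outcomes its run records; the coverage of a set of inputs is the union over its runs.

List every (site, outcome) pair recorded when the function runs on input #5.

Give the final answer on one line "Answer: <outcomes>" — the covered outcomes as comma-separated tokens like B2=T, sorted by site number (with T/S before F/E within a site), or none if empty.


Tracing the run of input #5 (x=16):
  B1->T, B3->T, B4->F, B7->S, B6->F
distinct outcomes covered: B1=T, B3=T, B4=F, B6=F, B7=S
Answer: B1=T, B3=T, B4=F, B6=F, B7=S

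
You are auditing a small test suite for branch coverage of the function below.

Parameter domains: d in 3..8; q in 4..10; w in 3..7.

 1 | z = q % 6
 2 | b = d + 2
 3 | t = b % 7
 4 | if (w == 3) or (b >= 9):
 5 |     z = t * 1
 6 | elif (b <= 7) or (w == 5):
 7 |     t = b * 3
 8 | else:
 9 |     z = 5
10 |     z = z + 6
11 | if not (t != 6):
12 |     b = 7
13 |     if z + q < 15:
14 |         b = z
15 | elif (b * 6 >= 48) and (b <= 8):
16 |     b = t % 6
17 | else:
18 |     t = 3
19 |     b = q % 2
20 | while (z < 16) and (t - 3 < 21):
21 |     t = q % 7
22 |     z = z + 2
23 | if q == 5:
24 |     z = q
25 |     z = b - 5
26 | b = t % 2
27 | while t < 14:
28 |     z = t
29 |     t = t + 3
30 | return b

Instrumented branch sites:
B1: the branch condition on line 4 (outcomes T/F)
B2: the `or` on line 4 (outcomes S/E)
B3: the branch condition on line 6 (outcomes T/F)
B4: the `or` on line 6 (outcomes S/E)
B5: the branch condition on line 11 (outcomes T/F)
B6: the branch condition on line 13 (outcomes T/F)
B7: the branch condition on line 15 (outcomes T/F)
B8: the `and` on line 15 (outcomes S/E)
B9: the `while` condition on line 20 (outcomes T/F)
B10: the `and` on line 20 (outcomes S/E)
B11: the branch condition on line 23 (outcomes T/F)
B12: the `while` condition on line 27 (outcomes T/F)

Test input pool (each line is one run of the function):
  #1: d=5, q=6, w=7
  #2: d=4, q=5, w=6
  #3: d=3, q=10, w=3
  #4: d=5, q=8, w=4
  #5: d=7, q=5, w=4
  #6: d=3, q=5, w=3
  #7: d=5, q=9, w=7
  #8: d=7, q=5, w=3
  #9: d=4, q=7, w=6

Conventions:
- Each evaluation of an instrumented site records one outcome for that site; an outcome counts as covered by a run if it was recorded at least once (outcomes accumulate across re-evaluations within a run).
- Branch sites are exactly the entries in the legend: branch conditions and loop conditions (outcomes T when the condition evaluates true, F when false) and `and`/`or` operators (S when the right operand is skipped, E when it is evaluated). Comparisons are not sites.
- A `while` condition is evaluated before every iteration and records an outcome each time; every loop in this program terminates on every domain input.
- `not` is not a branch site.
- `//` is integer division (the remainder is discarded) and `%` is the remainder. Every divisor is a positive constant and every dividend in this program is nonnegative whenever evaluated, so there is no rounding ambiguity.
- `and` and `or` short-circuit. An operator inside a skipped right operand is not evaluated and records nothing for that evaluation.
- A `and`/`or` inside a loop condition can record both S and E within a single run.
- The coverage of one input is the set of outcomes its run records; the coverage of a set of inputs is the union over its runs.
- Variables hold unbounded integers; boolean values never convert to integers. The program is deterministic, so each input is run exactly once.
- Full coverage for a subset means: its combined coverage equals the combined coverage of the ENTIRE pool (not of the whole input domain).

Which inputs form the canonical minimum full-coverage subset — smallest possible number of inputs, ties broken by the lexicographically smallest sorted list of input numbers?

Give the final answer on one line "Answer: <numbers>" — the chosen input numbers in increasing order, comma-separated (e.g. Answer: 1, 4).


input #1 (d=5, q=6, w=7): events B2->E, B1->F, B4->S, B3->T, B5->F, B8->S, B7->F, B10->E, B9->T, B10->E, B9->T, B10->E, B9->T, B10->E, ...; covers B1=F, B2=E, B3=T, B4=S, B5=F, B7=F, B8=S, B9=T, B9=F, B10=S, B10=E, B11=F, B12=T, B12=F
input #2 (d=4, q=5, w=6): events B2->E, B1->F, B4->S, B3->T, B5->F, B8->S, B7->F, B10->E, B9->T, B10->E, B9->T, B10->E, B9->T, B10->E, ...; covers B1=F, B2=E, B3=T, B4=S, B5=F, B7=F, B8=S, B9=T, B9=F, B10=S, B10=E, B11=T, B12=T, B12=F
input #3 (d=3, q=10, w=3): events B2->S, B1->T, B5->F, B8->S, B7->F, B10->E, B9->T, B10->E, B9->T, B10->E, B9->T, B10->E, B9->T, B10->E, ...; covers B1=T, B2=S, B5=F, B7=F, B8=S, B9=T, B9=F, B10=S, B10=E, B11=F, B12=T, B12=F
input #4 (d=5, q=8, w=4): events B2->E, B1->F, B4->S, B3->T, B5->F, B8->S, B7->F, B10->E, B9->T, B10->E, B9->T, B10->E, B9->T, B10->E, ...; covers B1=F, B2=E, B3=T, B4=S, B5=F, B7=F, B8=S, B9=T, B9=F, B10=S, B10=E, B11=F, B12=T, B12=F
input #5 (d=7, q=5, w=4): events B2->E, B1->T, B5->F, B8->E, B7->F, B10->E, B9->T, B10->E, B9->T, B10->E, B9->T, B10->E, B9->T, B10->E, ...; covers B1=T, B2=E, B5=F, B7=F, B8=E, B9=T, B9=F, B10=S, B10=E, B11=T, B12=T, B12=F
input #6 (d=3, q=5, w=3): events B2->S, B1->T, B5->F, B8->S, B7->F, B10->E, B9->T, B10->E, B9->T, B10->E, B9->T, B10->E, B9->T, B10->E, ...; covers B1=T, B2=S, B5=F, B7=F, B8=S, B9=T, B9=F, B10=S, B10=E, B11=T, B12=T, B12=F
input #7 (d=5, q=9, w=7): events B2->E, B1->F, B4->S, B3->T, B5->F, B8->S, B7->F, B10->E, B9->T, B10->E, B9->T, B10->E, B9->T, B10->E, ...; covers B1=F, B2=E, B3=T, B4=S, B5=F, B7=F, B8=S, B9=T, B9=F, B10=S, B10=E, B11=F, B12=T, B12=F
input #8 (d=7, q=5, w=3): events B2->S, B1->T, B5->F, B8->E, B7->F, B10->E, B9->T, B10->E, B9->T, B10->E, B9->T, B10->E, B9->T, B10->E, ...; covers B1=T, B2=S, B5=F, B7=F, B8=E, B9=T, B9=F, B10=S, B10=E, B11=T, B12=T, B12=F
input #9 (d=4, q=7, w=6): events B2->E, B1->F, B4->S, B3->T, B5->F, B8->S, B7->F, B10->E, B9->T, B10->E, B9->T, B10->E, B9->T, B10->E, ...; covers B1=F, B2=E, B3=T, B4=S, B5=F, B7=F, B8=S, B9=T, B9=F, B10=S, B10=E, B11=F, B12=T, B12=F
pool-wide coverage (18 outcomes): B1=T, B1=F, B2=S, B2=E, B3=T, B4=S, B5=F, B7=F, B8=S, B8=E, B9=T, B9=F, B10=S, B10=E, B11=T, B11=F, B12=T, B12=F
size 1 is not enough: best union over all size-1 subsets is 14/18
size 2: inputs {1, 8} cover all 18 outcomes, and no lexicographically smaller subset of this size does
Answer: 1, 8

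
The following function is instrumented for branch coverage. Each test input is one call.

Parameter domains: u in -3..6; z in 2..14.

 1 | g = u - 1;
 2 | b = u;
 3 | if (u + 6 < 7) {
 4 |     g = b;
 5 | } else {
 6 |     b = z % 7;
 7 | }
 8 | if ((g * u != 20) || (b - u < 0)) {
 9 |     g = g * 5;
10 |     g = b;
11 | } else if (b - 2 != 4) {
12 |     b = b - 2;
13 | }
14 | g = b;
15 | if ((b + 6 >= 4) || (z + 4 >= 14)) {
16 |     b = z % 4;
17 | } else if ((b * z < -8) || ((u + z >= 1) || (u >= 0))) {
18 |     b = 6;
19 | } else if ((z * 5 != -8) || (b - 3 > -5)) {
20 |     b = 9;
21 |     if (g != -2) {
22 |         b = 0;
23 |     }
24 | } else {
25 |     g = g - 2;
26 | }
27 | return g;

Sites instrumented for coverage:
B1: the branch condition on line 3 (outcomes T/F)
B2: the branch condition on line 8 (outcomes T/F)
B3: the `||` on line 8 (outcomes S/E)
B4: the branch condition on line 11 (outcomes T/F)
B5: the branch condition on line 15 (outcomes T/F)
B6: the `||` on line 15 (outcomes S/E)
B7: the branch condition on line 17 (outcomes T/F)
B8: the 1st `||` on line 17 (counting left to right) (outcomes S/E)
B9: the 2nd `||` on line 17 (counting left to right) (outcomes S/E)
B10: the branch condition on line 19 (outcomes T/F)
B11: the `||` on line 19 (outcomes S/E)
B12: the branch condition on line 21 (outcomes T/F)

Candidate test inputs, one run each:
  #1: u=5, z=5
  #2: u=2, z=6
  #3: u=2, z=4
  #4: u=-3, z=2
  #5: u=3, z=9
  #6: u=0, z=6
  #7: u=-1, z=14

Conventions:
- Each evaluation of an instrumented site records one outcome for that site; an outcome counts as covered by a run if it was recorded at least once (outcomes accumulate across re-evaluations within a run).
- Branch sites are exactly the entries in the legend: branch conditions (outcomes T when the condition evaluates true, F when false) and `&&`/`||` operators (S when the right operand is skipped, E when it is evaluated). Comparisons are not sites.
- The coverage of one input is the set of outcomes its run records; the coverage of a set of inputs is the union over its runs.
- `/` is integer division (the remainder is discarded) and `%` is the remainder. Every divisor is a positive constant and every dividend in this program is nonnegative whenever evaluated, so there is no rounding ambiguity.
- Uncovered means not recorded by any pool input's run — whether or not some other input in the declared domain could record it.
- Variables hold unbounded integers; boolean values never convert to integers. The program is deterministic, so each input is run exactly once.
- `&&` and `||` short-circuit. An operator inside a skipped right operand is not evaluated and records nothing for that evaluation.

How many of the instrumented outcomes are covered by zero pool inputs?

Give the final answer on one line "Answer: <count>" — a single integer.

input #1 (u=5, z=5): events B1->F, B3->E, B2->F, B4->T, B6->S, B5->T; covers B1=F, B2=F, B3=E, B4=T, B5=T, B6=S
input #2 (u=2, z=6): events B1->F, B3->S, B2->T, B6->S, B5->T; covers B1=F, B2=T, B3=S, B5=T, B6=S
input #3 (u=2, z=4): events B1->F, B3->S, B2->T, B6->S, B5->T; covers B1=F, B2=T, B3=S, B5=T, B6=S
input #4 (u=-3, z=2): events B1->T, B3->S, B2->T, B6->E, B5->F, B8->E, B9->E, B7->F, B11->S, B10->T, B12->T; covers B1=T, B2=T, B3=S, B5=F, B6=E, B7=F, B8=E, B9=E, B10=T, B11=S, B12=T
input #5 (u=3, z=9): events B1->F, B3->S, B2->T, B6->S, B5->T; covers B1=F, B2=T, B3=S, B5=T, B6=S
input #6 (u=0, z=6): events B1->T, B3->S, B2->T, B6->S, B5->T; covers B1=T, B2=T, B3=S, B5=T, B6=S
input #7 (u=-1, z=14): events B1->T, B3->S, B2->T, B6->S, B5->T; covers B1=T, B2=T, B3=S, B5=T, B6=S
union over the pool: B1=T, B1=F, B2=T, B2=F, B3=S, B3=E, B4=T, B5=T, B5=F, B6=S, B6=E, B7=F, B8=E, B9=E, B10=T, B11=S, B12=T
uncovered (7 of 24): B4=F, B7=T, B8=S, B9=S, B10=F, B11=E, B12=F

Answer: 7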